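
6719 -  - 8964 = 15683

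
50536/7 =7219 + 3/7=   7219.43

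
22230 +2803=25033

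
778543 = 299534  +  479009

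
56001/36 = 1555 + 7/12 = 1555.58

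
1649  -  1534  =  115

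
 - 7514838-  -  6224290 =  - 1290548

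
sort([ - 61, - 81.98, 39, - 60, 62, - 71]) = [ - 81.98, - 71, - 61, -60, 39,  62] 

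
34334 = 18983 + 15351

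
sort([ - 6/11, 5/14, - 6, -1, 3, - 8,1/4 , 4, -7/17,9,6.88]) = [ -8, - 6,- 1,-6/11,- 7/17,1/4,5/14,3,4,6.88, 9] 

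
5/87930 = 1/17586 = 0.00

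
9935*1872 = 18598320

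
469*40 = 18760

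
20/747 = 20/747  =  0.03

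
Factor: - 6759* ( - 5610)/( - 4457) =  - 37917990/4457 = - 2^1*3^3*5^1 * 11^1*17^1*751^1*4457^(  -  1 )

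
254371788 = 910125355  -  655753567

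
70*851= 59570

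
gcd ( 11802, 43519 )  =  7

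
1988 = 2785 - 797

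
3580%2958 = 622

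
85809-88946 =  - 3137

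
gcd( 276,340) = 4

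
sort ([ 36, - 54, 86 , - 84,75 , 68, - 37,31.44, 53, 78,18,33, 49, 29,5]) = [ - 84, - 54, - 37, 5, 18, 29,31.44,33,36, 49, 53, 68, 75,78, 86 ]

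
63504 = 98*648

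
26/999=26/999 = 0.03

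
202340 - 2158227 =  - 1955887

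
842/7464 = 421/3732 = 0.11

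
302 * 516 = 155832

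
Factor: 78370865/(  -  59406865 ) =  - 15674173/11881373  =  - 7^( - 2 )*43^( - 1) * 71^1*257^1*859^1* 5639^( - 1)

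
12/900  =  1/75 = 0.01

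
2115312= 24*88138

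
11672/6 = 5836/3= 1945.33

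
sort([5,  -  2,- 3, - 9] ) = [-9,-3,-2, 5] 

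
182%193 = 182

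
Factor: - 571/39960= - 2^( - 3 )*3^( - 3) * 5^ (-1)*37^( - 1)*571^1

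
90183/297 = 303 + 64/99 = 303.65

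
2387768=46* 51908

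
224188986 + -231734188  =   - 7545202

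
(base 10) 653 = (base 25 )113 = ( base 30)LN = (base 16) 28D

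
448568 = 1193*376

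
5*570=2850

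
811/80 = 10 + 11/80 = 10.14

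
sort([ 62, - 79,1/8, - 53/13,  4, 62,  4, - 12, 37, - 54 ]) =[ - 79, - 54, - 12 , - 53/13,1/8, 4 , 4, 37,62,62 ] 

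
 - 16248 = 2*( - 8124 )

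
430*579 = 248970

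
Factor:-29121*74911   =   - 2181483231 = - 3^1*17^1*23^1 *571^1*3257^1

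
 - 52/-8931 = 4/687 = 0.01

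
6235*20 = 124700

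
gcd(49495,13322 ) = 1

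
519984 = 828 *628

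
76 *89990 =6839240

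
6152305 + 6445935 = 12598240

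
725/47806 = 725/47806= 0.02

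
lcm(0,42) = 0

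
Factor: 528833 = 528833^1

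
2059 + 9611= 11670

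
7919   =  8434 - 515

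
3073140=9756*315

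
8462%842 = 42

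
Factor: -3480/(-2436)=10/7 = 2^1*5^1*7^(-1)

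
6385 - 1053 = 5332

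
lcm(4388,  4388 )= 4388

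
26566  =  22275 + 4291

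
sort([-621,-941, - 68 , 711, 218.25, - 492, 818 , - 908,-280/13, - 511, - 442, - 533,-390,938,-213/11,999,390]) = [-941, - 908, - 621, - 533, -511, - 492, - 442,  -  390,- 68 , - 280/13,  -  213/11,218.25  ,  390,711,818, 938,999]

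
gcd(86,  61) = 1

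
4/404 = 1/101=0.01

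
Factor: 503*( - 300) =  - 150900  =  - 2^2*3^1*5^2*503^1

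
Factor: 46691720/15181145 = 2^3 *7^( - 1)*433747^( - 1)*1167293^1 = 9338344/3036229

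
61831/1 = 61831 = 61831.00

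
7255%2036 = 1147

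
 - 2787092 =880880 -3667972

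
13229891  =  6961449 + 6268442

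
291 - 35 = 256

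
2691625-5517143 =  - 2825518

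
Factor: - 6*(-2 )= 12 = 2^2*3^1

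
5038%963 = 223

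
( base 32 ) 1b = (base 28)1F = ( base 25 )1i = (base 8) 53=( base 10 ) 43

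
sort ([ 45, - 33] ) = [ - 33, 45 ]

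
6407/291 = 6407/291 = 22.02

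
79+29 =108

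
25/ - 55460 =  - 1+11087/11092 = - 0.00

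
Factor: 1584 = 2^4*3^2*11^1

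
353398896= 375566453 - 22167557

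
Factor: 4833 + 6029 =10862 = 2^1* 5431^1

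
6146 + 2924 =9070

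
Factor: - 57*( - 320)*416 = 2^11*3^1* 5^1*13^1 * 19^1 = 7587840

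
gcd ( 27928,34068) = 4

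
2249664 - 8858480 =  - 6608816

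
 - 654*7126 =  - 4660404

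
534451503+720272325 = 1254723828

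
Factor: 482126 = 2^1*23^1*47^1*223^1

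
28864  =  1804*16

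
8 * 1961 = 15688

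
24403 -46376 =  - 21973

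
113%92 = 21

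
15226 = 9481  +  5745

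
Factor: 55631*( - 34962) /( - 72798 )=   11^( - 1) *1103^ (  -  1 )* 5827^1*55631^1  =  324161837/12133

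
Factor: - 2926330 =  - 2^1 * 5^1*11^1*37^1*719^1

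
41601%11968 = 5697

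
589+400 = 989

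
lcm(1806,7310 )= 153510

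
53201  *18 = 957618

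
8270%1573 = 405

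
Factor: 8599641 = 3^1*197^1*14551^1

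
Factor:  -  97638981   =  -3^1*11^1*241^1*12277^1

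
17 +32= 49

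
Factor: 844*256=216064  =  2^10 * 211^1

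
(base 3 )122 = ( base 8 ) 21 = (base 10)17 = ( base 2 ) 10001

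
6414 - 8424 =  -2010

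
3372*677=2282844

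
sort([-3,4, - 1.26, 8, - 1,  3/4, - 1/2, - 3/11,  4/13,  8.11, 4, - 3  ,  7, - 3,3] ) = [ - 3,- 3, - 3, - 1.26, - 1, - 1/2, - 3/11 , 4/13, 3/4,  3,4, 4,7,  8 , 8.11] 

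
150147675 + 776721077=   926868752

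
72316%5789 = 2848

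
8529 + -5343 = 3186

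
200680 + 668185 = 868865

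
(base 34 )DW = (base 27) hf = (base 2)111011010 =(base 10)474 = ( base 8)732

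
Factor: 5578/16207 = 2^1*19^ ( - 1 )*853^( - 1)*2789^1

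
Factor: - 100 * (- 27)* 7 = 18900=   2^2*3^3*5^2*7^1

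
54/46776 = 9/7796 = 0.00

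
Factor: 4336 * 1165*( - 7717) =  - 2^4*5^1 * 233^1*271^1*7717^1  =  - 38981962480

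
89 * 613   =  54557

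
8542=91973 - 83431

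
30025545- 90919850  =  -60894305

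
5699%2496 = 707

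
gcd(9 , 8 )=1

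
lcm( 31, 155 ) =155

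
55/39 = 1+ 16/39 = 1.41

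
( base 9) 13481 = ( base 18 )1A41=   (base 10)9145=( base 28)bih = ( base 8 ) 21671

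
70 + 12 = 82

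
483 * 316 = 152628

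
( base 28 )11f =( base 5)11302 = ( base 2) 1100111011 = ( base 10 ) 827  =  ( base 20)217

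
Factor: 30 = 2^1* 3^1*5^1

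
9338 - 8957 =381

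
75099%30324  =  14451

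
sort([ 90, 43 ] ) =[ 43,90 ]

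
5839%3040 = 2799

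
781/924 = 71/84= 0.85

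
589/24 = 589/24 = 24.54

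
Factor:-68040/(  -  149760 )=2^( - 5) * 3^3*7^1*13^( -1) = 189/416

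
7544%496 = 104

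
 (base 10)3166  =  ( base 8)6136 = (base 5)100131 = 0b110001011110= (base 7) 12142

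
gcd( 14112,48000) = 96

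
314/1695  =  314/1695 = 0.19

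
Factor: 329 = 7^1 * 47^1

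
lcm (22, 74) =814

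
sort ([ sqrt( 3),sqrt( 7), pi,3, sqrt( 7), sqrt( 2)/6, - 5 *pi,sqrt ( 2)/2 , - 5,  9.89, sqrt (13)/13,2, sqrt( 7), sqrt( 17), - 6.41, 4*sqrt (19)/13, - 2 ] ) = [ - 5*pi,-6.41, - 5, - 2,sqrt( 2 ) /6, sqrt( 13) /13, sqrt( 2 ) /2,4 * sqrt( 19) /13, sqrt(3), 2,sqrt( 7),sqrt (7 ), sqrt(7), 3, pi, sqrt(17), 9.89] 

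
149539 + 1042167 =1191706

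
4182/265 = 4182/265 = 15.78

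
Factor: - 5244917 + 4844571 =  - 400346 = - 2^1*47^1*4259^1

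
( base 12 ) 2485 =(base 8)10045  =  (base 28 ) 57H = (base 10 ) 4133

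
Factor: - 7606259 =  - 17^1 * 447427^1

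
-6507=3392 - 9899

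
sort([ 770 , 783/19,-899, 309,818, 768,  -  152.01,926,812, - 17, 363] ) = [  -  899,-152.01, - 17, 783/19,  309, 363,  768 , 770,  812,818,926]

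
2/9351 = 2/9351 = 0.00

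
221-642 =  - 421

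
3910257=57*68601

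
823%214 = 181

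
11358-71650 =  - 60292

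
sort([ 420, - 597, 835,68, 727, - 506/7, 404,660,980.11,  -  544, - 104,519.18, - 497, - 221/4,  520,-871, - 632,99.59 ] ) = [ -871, - 632,-597,-544, - 497, - 104, - 506/7, - 221/4,68, 99.59, 404,420, 519.18, 520, 660,727,835,980.11 ]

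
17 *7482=127194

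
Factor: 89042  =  2^1*211^2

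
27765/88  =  27765/88= 315.51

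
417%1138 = 417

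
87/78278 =87/78278 =0.00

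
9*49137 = 442233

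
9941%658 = 71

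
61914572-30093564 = 31821008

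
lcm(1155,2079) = 10395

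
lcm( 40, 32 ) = 160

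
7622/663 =11  +  329/663 = 11.50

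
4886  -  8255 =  - 3369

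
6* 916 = 5496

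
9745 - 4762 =4983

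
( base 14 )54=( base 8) 112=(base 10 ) 74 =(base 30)2E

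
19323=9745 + 9578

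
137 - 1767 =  - 1630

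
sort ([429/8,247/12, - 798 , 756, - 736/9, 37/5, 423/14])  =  [  -  798, -736/9,37/5, 247/12, 423/14, 429/8,756 ] 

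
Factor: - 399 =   -  3^1*7^1*19^1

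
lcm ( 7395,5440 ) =473280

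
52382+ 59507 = 111889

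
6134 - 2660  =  3474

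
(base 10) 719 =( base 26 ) 11H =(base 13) 434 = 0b1011001111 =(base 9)878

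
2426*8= 19408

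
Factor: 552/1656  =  3^( - 1) = 1/3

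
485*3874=1878890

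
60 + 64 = 124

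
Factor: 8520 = 2^3*3^1*5^1 * 71^1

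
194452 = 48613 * 4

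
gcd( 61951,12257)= 1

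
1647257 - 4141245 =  -2493988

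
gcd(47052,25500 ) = 12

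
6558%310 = 48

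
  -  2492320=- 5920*421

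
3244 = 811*4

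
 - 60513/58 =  - 60513/58 = - 1043.33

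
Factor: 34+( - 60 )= - 26  =  - 2^1*  13^1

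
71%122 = 71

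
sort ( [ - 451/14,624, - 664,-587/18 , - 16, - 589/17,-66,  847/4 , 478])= [- 664, - 66, - 589/17, - 587/18, - 451/14, - 16, 847/4 , 478,  624]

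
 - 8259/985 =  - 8259/985 = - 8.38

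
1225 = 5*245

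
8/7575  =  8/7575 = 0.00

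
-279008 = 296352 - 575360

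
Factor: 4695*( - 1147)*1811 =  - 3^1*5^1*31^1*37^1*313^1*1811^1=- 9752533815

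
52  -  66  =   - 14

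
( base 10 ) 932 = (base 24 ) 1EK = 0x3a4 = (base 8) 1644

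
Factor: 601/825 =3^ ( - 1 )*5^( - 2 )*11^( - 1)*601^1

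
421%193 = 35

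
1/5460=1/5460 = 0.00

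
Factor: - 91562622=- 2^1*3^1*15260437^1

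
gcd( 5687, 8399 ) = 1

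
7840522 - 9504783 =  - 1664261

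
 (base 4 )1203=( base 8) 143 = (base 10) 99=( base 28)3F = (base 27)3i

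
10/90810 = 1/9081= 0.00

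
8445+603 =9048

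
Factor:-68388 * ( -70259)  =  4804872492 = 2^2*3^1 * 7^1*41^1 * 139^1 * 10037^1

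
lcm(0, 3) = 0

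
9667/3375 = 9667/3375=2.86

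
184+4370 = 4554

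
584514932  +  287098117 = 871613049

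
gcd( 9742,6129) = 1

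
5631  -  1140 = 4491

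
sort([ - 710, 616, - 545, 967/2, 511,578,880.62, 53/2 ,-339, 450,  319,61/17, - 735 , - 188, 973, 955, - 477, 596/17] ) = [ - 735, - 710, - 545,-477, - 339, - 188, 61/17, 53/2, 596/17, 319, 450, 967/2 , 511, 578,616,880.62, 955,  973 ] 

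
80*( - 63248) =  - 5059840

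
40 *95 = 3800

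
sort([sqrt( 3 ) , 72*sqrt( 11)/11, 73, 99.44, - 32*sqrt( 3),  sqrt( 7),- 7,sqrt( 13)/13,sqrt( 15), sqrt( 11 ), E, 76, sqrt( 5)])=[ - 32*sqrt ( 3 ), - 7 , sqrt( 13 )/13, sqrt( 3),sqrt( 5),sqrt(7), E, sqrt(11), sqrt( 15), 72* sqrt( 11)/11, 73,76,99.44] 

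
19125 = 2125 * 9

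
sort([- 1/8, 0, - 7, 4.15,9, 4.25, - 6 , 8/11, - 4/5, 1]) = [ - 7, - 6, - 4/5, - 1/8,  0,  8/11,  1, 4.15,4.25,  9]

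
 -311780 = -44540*7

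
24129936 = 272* 88713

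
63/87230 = 63/87230 = 0.00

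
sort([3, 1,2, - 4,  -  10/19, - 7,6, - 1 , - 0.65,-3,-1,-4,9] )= [ - 7 ,  -  4, -4, - 3,-1, - 1,  -  0.65,-10/19,1,2,3,6,9]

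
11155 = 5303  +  5852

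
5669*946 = 5362874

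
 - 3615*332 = - 1200180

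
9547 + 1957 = 11504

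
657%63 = 27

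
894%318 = 258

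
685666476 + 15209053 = 700875529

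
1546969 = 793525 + 753444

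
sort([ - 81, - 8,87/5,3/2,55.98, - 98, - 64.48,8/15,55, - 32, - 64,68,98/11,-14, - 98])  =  [ - 98, - 98, - 81 , - 64.48, - 64, - 32, - 14,  -  8,8/15,3/2, 98/11,87/5,55 , 55.98, 68] 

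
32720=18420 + 14300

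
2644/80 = 33 + 1/20 = 33.05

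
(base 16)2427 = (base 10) 9255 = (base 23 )hb9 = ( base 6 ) 110503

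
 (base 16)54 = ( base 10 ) 84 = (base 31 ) 2M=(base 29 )2Q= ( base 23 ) 3f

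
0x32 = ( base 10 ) 50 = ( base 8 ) 62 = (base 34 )1G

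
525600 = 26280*20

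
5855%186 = 89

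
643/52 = 643/52  =  12.37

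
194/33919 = 194/33919 = 0.01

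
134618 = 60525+74093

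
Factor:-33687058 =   -  2^1*16843529^1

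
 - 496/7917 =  - 496/7917 = - 0.06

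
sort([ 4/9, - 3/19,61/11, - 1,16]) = [ - 1, - 3/19,4/9 , 61/11,16 ]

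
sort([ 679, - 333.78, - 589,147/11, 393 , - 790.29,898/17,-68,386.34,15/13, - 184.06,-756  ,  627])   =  [ - 790.29, -756,-589,-333.78,  -  184.06, - 68,15/13,147/11,898/17, 386.34,393, 627, 679] 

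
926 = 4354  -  3428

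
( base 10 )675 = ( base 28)o3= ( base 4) 22203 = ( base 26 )PP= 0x2a3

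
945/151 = 945/151 = 6.26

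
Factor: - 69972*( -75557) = 5286874404 = 2^2*3^1*7^3*17^1*75557^1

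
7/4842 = 7/4842 = 0.00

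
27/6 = 9/2 = 4.50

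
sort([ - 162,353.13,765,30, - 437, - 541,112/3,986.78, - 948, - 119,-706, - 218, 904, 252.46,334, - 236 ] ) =[ - 948, - 706,  -  541, - 437,- 236, - 218, - 162,-119, 30, 112/3,252.46, 334, 353.13 , 765,904, 986.78]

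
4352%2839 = 1513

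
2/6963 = 2/6963  =  0.00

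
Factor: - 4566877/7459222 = - 2^( - 1) *7^1*23^(-1 )*167^(-1)*971^( - 1)*652411^1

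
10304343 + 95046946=105351289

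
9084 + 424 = 9508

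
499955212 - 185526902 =314428310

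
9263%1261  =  436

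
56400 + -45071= 11329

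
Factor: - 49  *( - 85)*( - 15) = - 62475=   -3^1* 5^2 * 7^2  *  17^1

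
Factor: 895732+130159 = 1025891^1 = 1025891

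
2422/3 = 2422/3  =  807.33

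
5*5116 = 25580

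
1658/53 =1658/53 =31.28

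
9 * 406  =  3654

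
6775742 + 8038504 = 14814246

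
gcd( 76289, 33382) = 1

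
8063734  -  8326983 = -263249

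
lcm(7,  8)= 56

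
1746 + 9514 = 11260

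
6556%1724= 1384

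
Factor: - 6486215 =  - 5^1*1297243^1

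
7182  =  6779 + 403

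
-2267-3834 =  -6101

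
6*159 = 954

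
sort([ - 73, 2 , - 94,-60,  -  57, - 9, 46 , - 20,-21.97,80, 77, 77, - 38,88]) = [ - 94,-73 , - 60, - 57, - 38,-21.97 ,-20,  -  9, 2,46,77,77, 80, 88]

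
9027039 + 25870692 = 34897731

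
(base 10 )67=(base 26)2F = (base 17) 3g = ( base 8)103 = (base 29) 29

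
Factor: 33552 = 2^4*3^2*233^1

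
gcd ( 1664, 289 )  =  1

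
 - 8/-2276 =2/569 = 0.00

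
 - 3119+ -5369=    - 8488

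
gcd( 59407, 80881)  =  1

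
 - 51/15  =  -17/5=- 3.40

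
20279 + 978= 21257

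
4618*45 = 207810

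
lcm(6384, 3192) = 6384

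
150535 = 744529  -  593994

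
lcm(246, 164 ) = 492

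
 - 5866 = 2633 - 8499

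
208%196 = 12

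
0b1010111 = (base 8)127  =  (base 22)3L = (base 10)87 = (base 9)106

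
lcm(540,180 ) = 540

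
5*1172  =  5860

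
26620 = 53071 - 26451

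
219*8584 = 1879896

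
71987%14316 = 407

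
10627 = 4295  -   -6332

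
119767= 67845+51922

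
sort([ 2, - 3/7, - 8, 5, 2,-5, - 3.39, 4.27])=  [ - 8,-5, - 3.39,-3/7, 2,2,  4.27,5 ]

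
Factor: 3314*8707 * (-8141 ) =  - 2^1 * 7^1*1163^1 * 1657^1 * 8707^1  =  -234908538718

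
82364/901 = 82364/901 = 91.41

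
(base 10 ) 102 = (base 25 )42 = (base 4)1212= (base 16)66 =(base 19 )57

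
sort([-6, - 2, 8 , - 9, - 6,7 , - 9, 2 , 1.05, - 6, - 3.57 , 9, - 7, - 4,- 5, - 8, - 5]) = [- 9, - 9 , - 8,-7, - 6, - 6, - 6 , - 5, - 5, -4, - 3.57, - 2, 1.05,2, 7, 8,  9]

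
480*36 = 17280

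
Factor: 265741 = 7^1*37963^1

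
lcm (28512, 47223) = 1511136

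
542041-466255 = 75786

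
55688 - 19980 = 35708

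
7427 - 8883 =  - 1456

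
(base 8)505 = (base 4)11011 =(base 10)325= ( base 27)C1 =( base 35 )9A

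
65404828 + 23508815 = 88913643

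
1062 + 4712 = 5774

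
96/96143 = 96/96143= 0.00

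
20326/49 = 414 + 40/49 = 414.82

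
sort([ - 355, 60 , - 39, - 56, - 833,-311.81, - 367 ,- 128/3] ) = [ - 833, - 367, - 355,-311.81 , - 56 , - 128/3 , - 39,60]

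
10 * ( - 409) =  - 4090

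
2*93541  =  187082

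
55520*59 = 3275680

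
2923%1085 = 753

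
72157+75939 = 148096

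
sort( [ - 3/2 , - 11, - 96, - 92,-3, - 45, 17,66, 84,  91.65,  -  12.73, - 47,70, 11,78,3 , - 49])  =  [  -  96, - 92, - 49 , - 47,-45 , - 12.73, - 11, - 3 ,  -  3/2,3,11,17,  66, 70 , 78,84,91.65]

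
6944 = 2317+4627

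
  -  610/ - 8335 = 122/1667=0.07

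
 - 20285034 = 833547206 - 853832240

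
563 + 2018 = 2581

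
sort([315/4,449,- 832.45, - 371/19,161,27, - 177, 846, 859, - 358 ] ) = [-832.45,-358, - 177,- 371/19, 27,315/4 , 161,  449,846,859 ]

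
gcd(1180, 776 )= 4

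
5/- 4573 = -1  +  4568/4573 = - 0.00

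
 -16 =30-46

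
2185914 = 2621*834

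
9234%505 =144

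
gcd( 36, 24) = 12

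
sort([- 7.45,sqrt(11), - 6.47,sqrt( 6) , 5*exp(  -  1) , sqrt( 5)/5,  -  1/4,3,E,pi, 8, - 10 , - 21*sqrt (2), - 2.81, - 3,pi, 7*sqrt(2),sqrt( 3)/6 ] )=[  -  21 * sqrt( 2 ),-10, - 7.45,  -  6.47,- 3,  -  2.81, - 1/4,sqrt( 3)/6, sqrt( 5) /5, 5*exp( - 1),sqrt( 6),E,3, pi,pi,  sqrt(11 ),  8,7 *sqrt ( 2 )] 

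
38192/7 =5456 = 5456.00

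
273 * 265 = 72345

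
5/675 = 1/135 = 0.01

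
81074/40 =2026 +17/20 = 2026.85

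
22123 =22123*1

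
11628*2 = 23256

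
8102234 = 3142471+4959763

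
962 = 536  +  426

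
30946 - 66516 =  - 35570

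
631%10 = 1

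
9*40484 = 364356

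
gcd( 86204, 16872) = 4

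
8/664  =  1/83 = 0.01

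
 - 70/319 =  - 70/319 =- 0.22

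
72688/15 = 4845 + 13/15 = 4845.87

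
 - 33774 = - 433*78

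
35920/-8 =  - 4490 + 0/1= - 4490.00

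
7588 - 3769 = 3819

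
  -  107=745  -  852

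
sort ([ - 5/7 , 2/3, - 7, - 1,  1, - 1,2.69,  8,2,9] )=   [  -  7 ,-1,  -  1,-5/7, 2/3, 1  ,  2,2.69,8,9] 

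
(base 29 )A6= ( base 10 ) 296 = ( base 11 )24a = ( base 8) 450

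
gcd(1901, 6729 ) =1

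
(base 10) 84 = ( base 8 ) 124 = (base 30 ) 2O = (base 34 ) 2G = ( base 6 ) 220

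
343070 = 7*49010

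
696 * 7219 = 5024424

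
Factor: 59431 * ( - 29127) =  - 3^1 *7^1  *  19^1*73^1*103^1*577^1 = - 1731046737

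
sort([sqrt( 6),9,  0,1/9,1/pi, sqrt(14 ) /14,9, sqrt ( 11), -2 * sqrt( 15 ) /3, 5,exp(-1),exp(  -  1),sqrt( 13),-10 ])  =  [-10 , - 2*sqrt ( 15 )/3,0,1/9,sqrt( 14)/14, 1/pi,exp(  -  1),exp(-1), sqrt(6),sqrt(11 ),  sqrt( 13),5, 9,9]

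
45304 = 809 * 56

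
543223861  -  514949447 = 28274414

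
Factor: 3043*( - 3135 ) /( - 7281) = 3179935/2427  =  3^( - 1) * 5^1*11^1*17^1*19^1*179^1 * 809^( - 1 ) 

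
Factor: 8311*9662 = 80300882 = 2^1*4831^1 *8311^1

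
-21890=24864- 46754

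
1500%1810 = 1500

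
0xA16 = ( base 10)2582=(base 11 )1a38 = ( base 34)27W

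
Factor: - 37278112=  - 2^5 * 1164941^1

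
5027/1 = 5027  =  5027.00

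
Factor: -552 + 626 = 74 = 2^1*37^1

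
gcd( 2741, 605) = 1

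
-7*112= -784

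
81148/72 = 1127 + 1/18 = 1127.06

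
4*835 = 3340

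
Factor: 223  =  223^1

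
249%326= 249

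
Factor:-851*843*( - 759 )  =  3^2 * 11^1*23^2*37^1*281^1 = 544501287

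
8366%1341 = 320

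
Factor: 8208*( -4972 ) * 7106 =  - 289997110656= - 2^7 *3^3 * 11^2 *17^1 * 19^2*113^1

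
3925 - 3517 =408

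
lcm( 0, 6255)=0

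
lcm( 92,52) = 1196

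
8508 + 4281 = 12789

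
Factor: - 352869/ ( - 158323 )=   3^1*17^2*389^( - 1) = 867/389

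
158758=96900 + 61858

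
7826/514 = 3913/257 = 15.23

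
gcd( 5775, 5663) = 7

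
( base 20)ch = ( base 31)89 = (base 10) 257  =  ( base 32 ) 81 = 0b100000001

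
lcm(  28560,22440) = 314160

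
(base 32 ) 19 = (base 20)21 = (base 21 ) 1k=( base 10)41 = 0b101001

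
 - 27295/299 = - 92 + 213/299=- 91.29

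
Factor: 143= 11^1*13^1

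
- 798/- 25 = 31 + 23/25 = 31.92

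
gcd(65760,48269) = 1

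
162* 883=143046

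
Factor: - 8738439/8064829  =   - 3^1*97^1*233^( - 1)*30029^1 * 34613^( - 1)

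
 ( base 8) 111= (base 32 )29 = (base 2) 1001001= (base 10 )73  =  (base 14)53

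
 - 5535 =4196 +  - 9731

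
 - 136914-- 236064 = 99150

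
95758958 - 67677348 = 28081610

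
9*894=8046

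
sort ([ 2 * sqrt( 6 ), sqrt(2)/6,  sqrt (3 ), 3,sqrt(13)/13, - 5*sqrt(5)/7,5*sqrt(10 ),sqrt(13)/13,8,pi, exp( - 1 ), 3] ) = [ - 5*sqrt( 5 )/7 , sqrt( 2) /6 , sqrt (13)/13,sqrt ( 13)/13 , exp( - 1), sqrt(3), 3,3,pi,2*sqrt(6) , 8, 5 * sqrt( 10 )]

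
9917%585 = 557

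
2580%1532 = 1048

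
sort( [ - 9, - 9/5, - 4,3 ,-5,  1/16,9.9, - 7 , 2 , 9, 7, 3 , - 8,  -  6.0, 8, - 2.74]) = [- 9,-8, - 7, -6.0, - 5,  -  4, - 2.74,  -  9/5, 1/16, 2, 3 , 3,7, 8,  9,  9.9]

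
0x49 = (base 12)61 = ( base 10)73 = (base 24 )31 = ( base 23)34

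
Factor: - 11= - 11^1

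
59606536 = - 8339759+67946295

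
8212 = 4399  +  3813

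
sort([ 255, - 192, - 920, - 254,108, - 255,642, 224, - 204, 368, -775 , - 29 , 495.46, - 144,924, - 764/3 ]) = [ - 920, - 775, - 255, - 764/3, - 254, - 204,- 192,  -  144,- 29, 108,224 , 255,368, 495.46,  642,924]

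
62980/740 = 3149/37 = 85.11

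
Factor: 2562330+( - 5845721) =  - 337^1*9743^1 = - 3283391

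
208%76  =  56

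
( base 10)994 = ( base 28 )17e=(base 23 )1k5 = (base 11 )824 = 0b1111100010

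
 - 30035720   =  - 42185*712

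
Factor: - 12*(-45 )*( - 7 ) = -3780 = - 2^2*3^3*5^1*7^1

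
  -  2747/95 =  - 2747/95 = - 28.92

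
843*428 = 360804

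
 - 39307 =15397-54704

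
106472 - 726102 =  -619630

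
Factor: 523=523^1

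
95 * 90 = 8550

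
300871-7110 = 293761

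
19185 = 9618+9567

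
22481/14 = 22481/14 = 1605.79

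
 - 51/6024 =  - 17/2008 =- 0.01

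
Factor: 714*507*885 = 320368230 = 2^1 * 3^3*5^1*7^1 *13^2*17^1 * 59^1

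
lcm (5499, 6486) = 252954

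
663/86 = 663/86=7.71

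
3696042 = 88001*42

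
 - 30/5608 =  - 1+ 2789/2804 =-0.01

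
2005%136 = 101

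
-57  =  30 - 87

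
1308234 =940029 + 368205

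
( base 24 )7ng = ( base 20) BA0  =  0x11f8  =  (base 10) 4600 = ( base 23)8g0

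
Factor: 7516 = 2^2* 1879^1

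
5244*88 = 461472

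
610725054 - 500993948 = 109731106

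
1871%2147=1871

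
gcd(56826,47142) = 18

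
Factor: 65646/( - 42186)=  - 10941/7031=- 3^1* 7^1 * 79^(  -  1)*89^( - 1)*521^1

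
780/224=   3 + 27/56 = 3.48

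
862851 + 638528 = 1501379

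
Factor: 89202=2^1*3^1*14867^1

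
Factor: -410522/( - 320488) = 2^(-2 ) * 7^1*71^1* 97^( - 1) = 497/388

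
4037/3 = 4037/3 = 1345.67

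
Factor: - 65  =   - 5^1*13^1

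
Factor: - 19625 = -5^3*157^1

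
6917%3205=507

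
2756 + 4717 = 7473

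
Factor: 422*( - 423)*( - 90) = 2^2*3^4*5^1*47^1*211^1 = 16065540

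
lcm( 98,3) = 294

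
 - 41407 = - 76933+35526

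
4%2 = 0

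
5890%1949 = 43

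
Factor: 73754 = 2^1*36877^1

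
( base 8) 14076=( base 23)bgj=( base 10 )6206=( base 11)4732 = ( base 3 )22111212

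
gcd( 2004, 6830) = 2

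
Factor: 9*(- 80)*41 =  -29520 = -2^4*3^2 *5^1*41^1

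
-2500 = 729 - 3229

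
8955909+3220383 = 12176292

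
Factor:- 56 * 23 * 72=-92736 = -2^6*3^2 * 7^1*23^1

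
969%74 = 7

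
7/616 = 1/88=0.01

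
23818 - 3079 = 20739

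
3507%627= 372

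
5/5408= 5/5408 =0.00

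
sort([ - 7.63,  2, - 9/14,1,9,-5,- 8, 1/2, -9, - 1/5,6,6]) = [ - 9  ,-8, - 7.63, - 5, - 9/14, - 1/5,1/2,1,  2,6,6, 9]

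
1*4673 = 4673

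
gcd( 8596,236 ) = 4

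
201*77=15477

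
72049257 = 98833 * 729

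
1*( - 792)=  - 792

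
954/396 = 53/22= 2.41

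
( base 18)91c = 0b101110000010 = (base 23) 5D2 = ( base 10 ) 2946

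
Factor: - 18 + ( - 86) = - 104 = - 2^3*13^1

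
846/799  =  1+1/17  =  1.06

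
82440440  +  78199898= 160640338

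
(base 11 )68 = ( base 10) 74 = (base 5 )244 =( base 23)35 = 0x4a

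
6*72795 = 436770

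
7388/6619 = 7388/6619 =1.12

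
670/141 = 4+106/141=4.75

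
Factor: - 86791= -229^1*379^1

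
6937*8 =55496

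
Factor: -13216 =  - 2^5*7^1*59^1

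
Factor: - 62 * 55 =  - 2^1*5^1 * 11^1*31^1 = -3410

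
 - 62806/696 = -91 + 265/348 =-90.24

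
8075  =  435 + 7640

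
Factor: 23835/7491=35/11 = 5^1 * 7^1*11^( - 1 )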